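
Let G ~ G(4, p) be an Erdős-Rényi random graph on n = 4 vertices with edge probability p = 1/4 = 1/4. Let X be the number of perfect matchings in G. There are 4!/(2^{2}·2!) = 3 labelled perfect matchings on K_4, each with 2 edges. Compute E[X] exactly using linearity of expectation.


K_4 has 4!/(2^{2}·2!) = 3 labelled perfect matchings.
For each such perfect matching H, let X_H = 1 if all 2 edges of H are present in G. Then P[X_H = 1] = p^{2} = (1/4)^{2} = 1/16.
By linearity: E[X] = Σ_H E[X_H] = 3 · p^{2} = 3 · 1/16 = 3/16.
Numerically: E[X] ≈ 0.1875.

E[X] = 3 · (1/4)^{2} = 3/16 ≈ 0.1875.


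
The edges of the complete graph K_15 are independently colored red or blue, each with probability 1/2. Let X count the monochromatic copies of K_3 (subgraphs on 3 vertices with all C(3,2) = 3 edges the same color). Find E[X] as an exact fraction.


Let X = Σ_S X_S over the C(15, 3) = 455 subsets S of size 3, where X_S = 1 if the K_3 on S is monochromatic.
For a fixed S, the K_3 on S has C(3, 2) = 3 edges. P[all 3 edges red] = (1/2)^3, and likewise for blue, so P[monochromatic] = 2·(1/2)^3 = 2^{1 − 3} = 1/4.
By linearity of expectation: E[X] = C(15, 3) · 2^{1 − 3} = 455 · 1/4 = 455/4.
Numerically: E[X] ≈ 113.750.

E[X] = C(15,3)·2^(1−C(3,2)) = 455/4 ≈ 113.750.


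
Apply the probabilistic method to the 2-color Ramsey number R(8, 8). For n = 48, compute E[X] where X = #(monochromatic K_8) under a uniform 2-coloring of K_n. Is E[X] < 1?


E[X] = C(48, 8) · 2^{1 − 28} = 377348994 · 2^{−27} = 377348994/134217728.
As a reduced fraction: E[X] = 188674497/67108864 ≈ 2.8114691.
Is E[X] < 1? NO.
Since E[X] ≥ 1, the first-moment bound is inconclusive at n = 48; it does NOT by itself certify R(8, 8) > 48.

E[X] = 188674497/67108864 ≈ 2.8114691; E[X] ≥ 1; first-moment method inconclusive here.


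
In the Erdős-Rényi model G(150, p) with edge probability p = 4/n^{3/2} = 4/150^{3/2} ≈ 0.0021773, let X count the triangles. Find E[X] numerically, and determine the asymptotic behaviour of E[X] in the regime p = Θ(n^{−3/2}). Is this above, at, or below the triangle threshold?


Number of potential triangles: C(150, 3) = 551300.
Each occurs with probability p³ ≈ (0.0021773)³ ≈ 1.0322130e-08.
By linearity: E[X] = C(150, 3)·p³ ≈ 551300 · 1.0322130e-08 ≈ 0.00569.
Since α = 3/2 > 1, p = c/n^{3/2} = o(1/n) is below the triangle threshold p ~ 1/n. Asymptotically E[X] ~ (c³/6)·n^{3(1−α)} = (4³/6)·n^{-1.5} → 0, so by Markov's inequality G has no triangles w.h.p.

E[X] ≈ 0.00569; in regime p = Θ(1/n^{3/2}) E[X] tends to 0 (below the triangle threshold p ~ 1/n).


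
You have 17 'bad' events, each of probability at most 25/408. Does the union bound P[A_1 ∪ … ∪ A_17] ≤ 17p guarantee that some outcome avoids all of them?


Union bound: P[∪_{i=1}^{17} A_i] ≤ Σ_i P[A_i] ≤ 17·p = 17·(25/408) = 25/24.
Numerically: 25/24 ≈ 1.041667.
Is 25/24 < 1? NO.
Since the bound 25/24 is ≥ 1, the union bound is uninformative here; it does NOT by itself certify existence.

17·p = 25/24 ≈ 1.041667; existence NOT certified by the union bound.


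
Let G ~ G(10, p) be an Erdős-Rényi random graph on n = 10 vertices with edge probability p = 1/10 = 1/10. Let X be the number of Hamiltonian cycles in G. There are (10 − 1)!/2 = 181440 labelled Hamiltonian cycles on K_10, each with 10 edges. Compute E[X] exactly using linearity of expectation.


K_10 has (10 − 1)!/2 = 181440 labelled Hamiltonian cycles.
For each such Hamiltonian cycle H, let X_H = 1 if all 10 edges of H are present in G. Then P[X_H = 1] = p^{10} = (1/10)^{10} = 1/10000000000.
Summing the indicators: E[X] = Σ_H E[X_H] = 181440 · p^{10} = 181440 · 1/10000000000 = 567/31250000.
Numerically: E[X] ≈ 1.8144e-05.

E[X] = 181440 · (1/10)^{10} = 567/31250000 ≈ 1.8144e-05.


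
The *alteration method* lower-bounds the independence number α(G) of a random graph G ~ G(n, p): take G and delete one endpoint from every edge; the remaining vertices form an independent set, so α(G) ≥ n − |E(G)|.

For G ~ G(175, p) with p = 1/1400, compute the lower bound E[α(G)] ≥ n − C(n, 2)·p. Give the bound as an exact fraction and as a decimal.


E[|E(G)|] = C(175, 2)·p = 15225 · (1/1400) = 87/8.
E[α(G)] ≥ n − E[|E(G)|] = 175 − 87/8 = 1313/8.
Numerically: ≈ 164.1250.
(This is only a lower bound; the true E[α(G)] may be larger.)

E[α(G)] ≥ 1313/8 ≈ 164.1250.


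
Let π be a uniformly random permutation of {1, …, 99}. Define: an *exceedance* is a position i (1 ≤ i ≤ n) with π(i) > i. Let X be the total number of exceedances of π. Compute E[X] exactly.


Write X = Σ_{i=1}^{99} X_i, where X_i = 1_{π(i) > i}.
For each fixed i, π(i) is uniform over {1, …, 99} (marginal of a uniform permutation), so P[π(i) > i] = (n − i)/n. Summing: Σ_{i=1}^{99} (n − i)/n = (0 + 1 + … + 98)/99 = 99(99 − 1)/(2·99) = (99 − 1)/2.
Hence E[X] = Σ_{i=1}^{99} (99 − i)/99 = 49 ≈ 49.000000.

E[X] = 49 = 49.000000.


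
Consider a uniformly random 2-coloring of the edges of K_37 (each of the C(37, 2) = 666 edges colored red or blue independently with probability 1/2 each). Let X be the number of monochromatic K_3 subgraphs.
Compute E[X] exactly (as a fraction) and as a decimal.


Let X = Σ_S X_S over the C(37, 3) = 7770 subsets S of size 3, where X_S = 1 if the K_3 on S is monochromatic.
For a fixed S, the K_3 on S has C(3, 2) = 3 edges. P[all 3 edges red] = (1/2)^3, and likewise for blue, so P[monochromatic] = 2·(1/2)^3 = 2^{1 − 3} = 1/4.
Summing: E[X] = C(37, 3) · 2^{1 − 3} = 7770 · 1/4 = 3885/2.
Numerically: E[X] ≈ 1942.500.

E[X] = C(37,3)·2^(1−C(3,2)) = 3885/2 ≈ 1942.500.


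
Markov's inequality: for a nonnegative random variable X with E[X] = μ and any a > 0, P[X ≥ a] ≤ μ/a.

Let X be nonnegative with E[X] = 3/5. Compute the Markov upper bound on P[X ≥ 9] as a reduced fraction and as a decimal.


μ = E[X] = 3/5, a = 9.
Markov: P[X ≥ 9] ≤ μ/a = (3/5)/9 = 1/15.
Numerically: ≈ 0.067.
(Since a = 9 > μ = 0.600, the bound 1/15 is < 1 and informative.)

P[X ≥ 9] ≤ 1/15 ≈ 0.067.


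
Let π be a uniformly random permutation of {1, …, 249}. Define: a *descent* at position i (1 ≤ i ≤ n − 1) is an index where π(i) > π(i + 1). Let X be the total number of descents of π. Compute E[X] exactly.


Write X = Σ X_I over i = 1, …, 248, with X_I the indicator of one descent.
There are 248 indicators.
For each fixed i, the pair (π(i), π(i+1)) is a uniformly random ordered pair of distinct values from {1, …, 249}; by symmetry P[π(i) > π(i+1)] = 1/2.
By linearity: E[X] = 248 · (1/2) = (249 − 1) · (1/2) = 124 ≈ 124.000.

E[X] = 124 = 124.000.


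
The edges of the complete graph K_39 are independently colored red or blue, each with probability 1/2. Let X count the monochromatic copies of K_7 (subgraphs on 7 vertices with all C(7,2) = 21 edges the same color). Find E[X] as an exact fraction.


Let X = Σ_S X_S over the C(39, 7) = 15380937 subsets S of size 7, where X_S = 1 if the K_7 on S is monochromatic.
For a fixed S, the K_7 on S has C(7, 2) = 21 edges. P[all 21 edges red] = (1/2)^21, and likewise for blue, so P[monochromatic] = 2·(1/2)^21 = 2^{1 − 21} = 1/1048576.
Summing: E[X] = C(39, 7) · 2^{1 − 21} = 15380937 · 1/1048576 = 15380937/1048576.
Numerically: E[X] ≈ 14.6684.

E[X] = C(39,7)·2^(1−C(7,2)) = 15380937/1048576 ≈ 14.6684.


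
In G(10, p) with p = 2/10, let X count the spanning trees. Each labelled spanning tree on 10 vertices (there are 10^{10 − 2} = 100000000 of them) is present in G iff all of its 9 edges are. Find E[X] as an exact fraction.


K_10 has 10^{10 − 2} = 100000000 labelled spanning trees.
For each such spanning tree H, let X_H = 1 if all 9 edges of H are present in G. Then P[X_H = 1] = p^{9} = (1/5)^{9} = 1/1953125.
Summing the indicators: E[X] = Σ_H E[X_H] = 100000000 · p^{9} = 100000000 · 1/1953125 = 256/5.
Numerically: E[X] ≈ 51.2.

E[X] = 100000000 · (1/5)^{9} = 256/5 ≈ 51.2.


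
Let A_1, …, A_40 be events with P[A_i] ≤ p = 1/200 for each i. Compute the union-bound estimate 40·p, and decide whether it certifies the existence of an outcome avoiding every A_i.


Union bound: P[∪_{i=1}^{40} A_i] ≤ Σ_i P[A_i] ≤ 40·p = 40·(1/200) = 1/5.
Numerically: 1/5 ≈ 0.20000.
Is 1/5 < 1? YES.
Since P[∪ A_i] ≤ 1/5 < 1, the complement has P[∩ A_i^c] ≥ 1 − 1/5 = 4/5 > 0, so some outcome avoids every A_i.

40·p = 1/5 ≈ 0.20000; existence CERTIFIED by the union bound.


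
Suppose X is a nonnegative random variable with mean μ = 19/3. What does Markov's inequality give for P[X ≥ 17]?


μ = E[X] = 19/3, a = 17.
Markov: P[X ≥ 17] ≤ μ/a = (19/3)/17 = 19/51.
Numerically: ≈ 0.373.
(Since a = 17 > μ = 6.333, the bound 19/51 is < 1 and informative.)

P[X ≥ 17] ≤ 19/51 ≈ 0.373.


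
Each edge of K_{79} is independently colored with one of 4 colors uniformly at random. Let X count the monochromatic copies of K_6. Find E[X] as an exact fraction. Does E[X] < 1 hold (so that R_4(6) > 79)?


E[X] = C(79, 6) · 4^{1 − 15} = 277962685 · 4^{−14} = 277962685/268435456.
As a reduced fraction: E[X] = 277962685/268435456 ≈ 1.0355.
Is E[X] < 1? NO.
Since E[X] ≥ 1, the first-moment bound is inconclusive at n = 79; it does NOT by itself certify R_4(6) > 79.

E[X] = 277962685/268435456 ≈ 1.0355; E[X] ≥ 1; first-moment method inconclusive here.


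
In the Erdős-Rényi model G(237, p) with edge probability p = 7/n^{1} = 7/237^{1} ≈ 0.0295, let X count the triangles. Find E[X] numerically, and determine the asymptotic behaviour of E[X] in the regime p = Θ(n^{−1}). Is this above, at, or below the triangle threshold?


Number of potential triangles: C(237, 3) = 2190670.
Each occurs with probability p³ ≈ (0.0295)³ ≈ 2.57661e-05.
By linearity: E[X] = C(237, 3)·p³ ≈ 2190670 · 2.57661e-05 ≈ 56.445.
Here α = 1, so p = 7/n is exactly at the triangle threshold p ~ 1/n. Asymptotically E[X] → c³/6 = 7³/6 = 343/6 ≈ 57.167, a bounded constant. In this regime the triangle count is asymptotically Poisson(c³/6).

E[X] ≈ 56.445; in regime p = Θ(1/n^{1}) E[X] stays bounded (at the triangle threshold p ~ 1/n).


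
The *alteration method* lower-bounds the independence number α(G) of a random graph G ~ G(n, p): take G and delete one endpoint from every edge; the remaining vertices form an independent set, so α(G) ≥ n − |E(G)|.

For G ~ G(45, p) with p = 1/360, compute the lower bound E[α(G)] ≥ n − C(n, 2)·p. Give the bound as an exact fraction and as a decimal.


E[|E(G)|] = C(45, 2)·p = 990 · (1/360) = 11/4.
E[α(G)] ≥ n − E[|E(G)|] = 45 − 11/4 = 169/4.
Numerically: ≈ 42.25000.
(This is only a lower bound; the true E[α(G)] may be larger.)

E[α(G)] ≥ 169/4 ≈ 42.25000.


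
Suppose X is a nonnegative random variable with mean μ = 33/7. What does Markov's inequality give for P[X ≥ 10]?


μ = E[X] = 33/7, a = 10.
Markov: P[X ≥ 10] ≤ μ/a = (33/7)/10 = 33/70.
Numerically: ≈ 0.471.
(Since a = 10 > μ = 4.714, the bound 33/70 is < 1 and informative.)

P[X ≥ 10] ≤ 33/70 ≈ 0.471.


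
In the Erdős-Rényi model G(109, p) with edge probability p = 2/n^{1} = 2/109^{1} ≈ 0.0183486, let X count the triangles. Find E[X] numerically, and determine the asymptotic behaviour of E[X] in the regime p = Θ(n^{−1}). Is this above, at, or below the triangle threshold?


Number of potential triangles: C(109, 3) = 209934.
Each occurs with probability p³ ≈ (0.0183486)³ ≈ 6.17746784e-06.
By linearity: E[X] = C(109, 3)·p³ ≈ 209934 · 6.17746784e-06 ≈ 1.296861.
Here α = 1, so p = 2/n is exactly at the triangle threshold p ~ 1/n. Asymptotically E[X] → c³/6 = 2³/6 = 4/3 ≈ 1.333333, a bounded constant. In this regime the triangle count is asymptotically Poisson(c³/6).

E[X] ≈ 1.296861; in regime p = Θ(1/n^{1}) E[X] stays bounded (at the triangle threshold p ~ 1/n).


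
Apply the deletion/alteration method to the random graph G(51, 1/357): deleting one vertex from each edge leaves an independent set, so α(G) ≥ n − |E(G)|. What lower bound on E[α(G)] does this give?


E[|E(G)|] = C(51, 2)·p = 1275 · (1/357) = 25/7.
E[α(G)] ≥ n − E[|E(G)|] = 51 − 25/7 = 332/7.
Numerically: ≈ 47.428571.
(This is only a lower bound; the true E[α(G)] may be larger.)

E[α(G)] ≥ 332/7 ≈ 47.428571.


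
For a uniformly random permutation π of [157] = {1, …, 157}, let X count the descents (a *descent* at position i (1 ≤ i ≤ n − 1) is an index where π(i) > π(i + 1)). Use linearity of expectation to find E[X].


Write X = Σ X_I over i = 1, …, 156, with X_I the indicator of one descent.
There are 156 indicators.
For each fixed i, the pair (π(i), π(i+1)) is a uniformly random ordered pair of distinct values from {1, …, 157}; by symmetry P[π(i) > π(i+1)] = 1/2.
By linearity: E[X] = 156 · (1/2) = (157 − 1) · (1/2) = 78 ≈ 78.000.

E[X] = 78 = 78.000.


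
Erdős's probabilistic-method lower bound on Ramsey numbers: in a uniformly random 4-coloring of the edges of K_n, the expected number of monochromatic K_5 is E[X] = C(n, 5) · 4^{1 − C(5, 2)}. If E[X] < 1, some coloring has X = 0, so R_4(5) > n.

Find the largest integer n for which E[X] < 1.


We need C(n, 5) · 4^{1 − 10} < 1, i.e. C(n, 5) < 4^{10 − 1} = 262144.
Check values of n near the boundary:
  n = 28: C(28, 5) = 98280; 98280 < 262144? YES
  n = 29: C(29, 5) = 118755; 118755 < 262144? YES
  n = 30: C(30, 5) = 142506; 142506 < 262144? YES
  n = 31: C(31, 5) = 169911; 169911 < 262144? YES
  n = 32: C(32, 5) = 201376; 201376 < 262144? YES
  n = 33: C(33, 5) = 237336; 237336 < 262144? YES
  n = 34: C(34, 5) = 278256; 278256 < 262144? NO
  n = 35: C(35, 5) = 324632; 324632 < 262144? NO
The largest n with C(n, 5) < 262144 is n = 33 (where E[X] = 29667/32768 ≈ 0.9054). Hence R_4(5) > 33, i.e. R_4(5) ≥ 34.

Largest n = 33; hence R_4(5) > 33.


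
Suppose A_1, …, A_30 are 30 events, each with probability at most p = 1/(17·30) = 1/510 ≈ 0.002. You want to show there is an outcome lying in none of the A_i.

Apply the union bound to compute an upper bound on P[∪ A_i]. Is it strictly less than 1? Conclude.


Union bound: P[∪_{i=1}^{30} A_i] ≤ Σ_i P[A_i] ≤ 30·p = 30·(1/510) = 1/17.
Numerically: 1/17 ≈ 0.059.
Is 1/17 < 1? YES.
Since P[∪ A_i] ≤ 1/17 < 1, the complement has P[∩ A_i^c] ≥ 1 − 1/17 = 16/17 > 0, so some outcome avoids every A_i.

30·p = 1/17 ≈ 0.059; existence CERTIFIED by the union bound.


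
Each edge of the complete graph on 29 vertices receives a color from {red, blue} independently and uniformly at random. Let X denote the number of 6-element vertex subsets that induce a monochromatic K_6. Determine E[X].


Let X = Σ_S X_S over the C(29, 6) = 475020 subsets S of size 6, where X_S = 1 if the K_6 on S is monochromatic.
For a fixed S, the K_6 on S has C(6, 2) = 15 edges. P[all 15 edges red] = (1/2)^15, and likewise for blue, so P[monochromatic] = 2·(1/2)^15 = 2^{1 − 15} = 1/16384.
By linearity of expectation: E[X] = C(29, 6) · 2^{1 − 15} = 475020 · 1/16384 = 118755/4096.
Numerically: E[X] ≈ 28.993.

E[X] = C(29,6)·2^(1−C(6,2)) = 118755/4096 ≈ 28.993.


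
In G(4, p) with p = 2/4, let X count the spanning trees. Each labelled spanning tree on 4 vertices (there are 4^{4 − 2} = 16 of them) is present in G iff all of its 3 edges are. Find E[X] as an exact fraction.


K_4 has 4^{4 − 2} = 16 labelled spanning trees.
For each such spanning tree H, let X_H = 1 if all 3 edges of H are present in G. Then P[X_H = 1] = p^{3} = (1/2)^{3} = 1/8.
By linearity: E[X] = Σ_H E[X_H] = 16 · p^{3} = 16 · 1/8 = 2.
Numerically: E[X] ≈ 2.

E[X] = 16 · (1/2)^{3} = 2 ≈ 2.


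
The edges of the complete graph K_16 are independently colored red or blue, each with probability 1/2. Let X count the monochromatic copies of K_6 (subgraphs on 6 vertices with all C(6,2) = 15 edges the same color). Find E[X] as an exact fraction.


Let X = Σ_S X_S over the C(16, 6) = 8008 subsets S of size 6, where X_S = 1 if the K_6 on S is monochromatic.
For a fixed S, the K_6 on S has C(6, 2) = 15 edges. P[all 15 edges red] = (1/2)^15, and likewise for blue, so P[monochromatic] = 2·(1/2)^15 = 2^{1 − 15} = 1/16384.
By linearity: E[X] = C(16, 6) · 2^{1 − 15} = 8008 · 1/16384 = 1001/2048.
Numerically: E[X] ≈ 0.489.

E[X] = C(16,6)·2^(1−C(6,2)) = 1001/2048 ≈ 0.489.


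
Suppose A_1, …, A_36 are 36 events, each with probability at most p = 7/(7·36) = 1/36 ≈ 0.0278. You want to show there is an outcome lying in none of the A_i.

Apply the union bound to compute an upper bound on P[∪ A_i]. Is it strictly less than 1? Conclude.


Union bound: P[∪_{i=1}^{36} A_i] ≤ Σ_i P[A_i] ≤ 36·p = 36·(1/36) = 1.
Numerically: 1 ≈ 1.0000.
Is 1 < 1? NO.
Since the bound 1 is ≥ 1, the union bound is uninformative here; it does NOT by itself certify existence.

36·p = 1 ≈ 1.0000; existence NOT certified by the union bound.


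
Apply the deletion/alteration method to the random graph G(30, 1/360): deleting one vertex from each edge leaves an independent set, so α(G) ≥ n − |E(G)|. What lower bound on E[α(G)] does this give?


E[|E(G)|] = C(30, 2)·p = 435 · (1/360) = 29/24.
E[α(G)] ≥ n − E[|E(G)|] = 30 − 29/24 = 691/24.
Numerically: ≈ 28.791667.
(This is only a lower bound; the true E[α(G)] may be larger.)

E[α(G)] ≥ 691/24 ≈ 28.791667.


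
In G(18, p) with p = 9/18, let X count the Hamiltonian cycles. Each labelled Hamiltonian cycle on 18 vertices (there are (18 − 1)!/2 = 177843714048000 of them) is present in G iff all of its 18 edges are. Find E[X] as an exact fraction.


K_18 has (18 − 1)!/2 = 177843714048000 labelled Hamiltonian cycles.
For each such Hamiltonian cycle H, let X_H = 1 if all 18 edges of H are present in G. Then P[X_H = 1] = p^{18} = (1/2)^{18} = 1/262144.
Summing the indicators: E[X] = Σ_H E[X_H] = 177843714048000 · p^{18} = 177843714048000 · 1/262144 = 10854718875/16.
Numerically: E[X] ≈ 6.7842e+08.

E[X] = 177843714048000 · (1/2)^{18} = 10854718875/16 ≈ 6.7842e+08.


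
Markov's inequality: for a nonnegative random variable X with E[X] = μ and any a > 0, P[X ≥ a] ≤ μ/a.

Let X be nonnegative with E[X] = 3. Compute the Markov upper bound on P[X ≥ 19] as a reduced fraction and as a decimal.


μ = E[X] = 3, a = 19.
Markov: P[X ≥ 19] ≤ μ/a = (3)/19 = 3/19.
Numerically: ≈ 0.158.
(Since a = 19 > μ = 3.000, the bound 3/19 is < 1 and informative.)

P[X ≥ 19] ≤ 3/19 ≈ 0.158.


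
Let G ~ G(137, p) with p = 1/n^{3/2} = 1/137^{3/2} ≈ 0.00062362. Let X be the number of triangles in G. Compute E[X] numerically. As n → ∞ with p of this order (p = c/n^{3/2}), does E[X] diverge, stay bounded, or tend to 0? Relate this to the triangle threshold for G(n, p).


Number of potential triangles: C(137, 3) = 419220.
Each occurs with probability p³ ≈ (0.00062362)³ ≈ 2.4252552e-10.
By linearity: E[X] = C(137, 3)·p³ ≈ 419220 · 2.4252552e-10 ≈ 0.00010.
Since α = 3/2 > 1, p = c/n^{3/2} = o(1/n) is below the triangle threshold p ~ 1/n. Asymptotically E[X] ~ (c³/6)·n^{3(1−α)} = (1³/6)·n^{-1.5} → 0, so by Markov's inequality G has no triangles w.h.p.

E[X] ≈ 0.00010; in regime p = Θ(1/n^{3/2}) E[X] tends to 0 (below the triangle threshold p ~ 1/n).


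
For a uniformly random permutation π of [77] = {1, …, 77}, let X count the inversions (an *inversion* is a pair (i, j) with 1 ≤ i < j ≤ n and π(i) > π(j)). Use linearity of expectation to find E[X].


Write X = Σ X_I over the C(77, 2) = 2926 pairs i < j, with X_I the indicator of one inversion.
There are 2926 indicators.
For each fixed pair i < j, the values π(i) and π(j) are two distinct elements of {1, …, 77} in uniformly random order; by symmetry P[π(i) > π(j)] = 1/2.
By linearity: E[X] = 2926 · (1/2) = C(77, 2) · (1/2) = 2926/2 = 1463 ≈ 1463.00000.

E[X] = 1463 = 1463.00000.


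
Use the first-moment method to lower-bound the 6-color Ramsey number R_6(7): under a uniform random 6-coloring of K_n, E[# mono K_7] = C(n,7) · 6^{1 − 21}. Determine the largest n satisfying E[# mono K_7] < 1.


We need C(n, 7) · 6^{1 − 21} < 1, i.e. C(n, 7) < 6^{21 − 1} = 3656158440062976.
Check values of n near the boundary:
  n = 565: C(565, 7) = 3513212521235560; 3513212521235560 < 3656158440062976? YES
  n = 566: C(566, 7) = 3557206237959440; 3557206237959440 < 3656158440062976? YES
  n = 567: C(567, 7) = 3601671315933933; 3601671315933933 < 3656158440062976? YES
  n = 568: C(568, 7) = 3646611956239704; 3646611956239704 < 3656158440062976? YES
  n = 569: C(569, 7) = 3692032389858348; 3692032389858348 < 3656158440062976? NO
  n = 570: C(570, 7) = 3737936877831720; 3737936877831720 < 3656158440062976? NO
  n = 571: C(571, 7) = 3784329711421830; 3784329711421830 < 3656158440062976? NO
The largest n with C(n, 7) < 3656158440062976 is n = 568 (where E[X] = 16882462760369/16926659444736 ≈ 0.9974). Hence R_6(7) > 568, i.e. R_6(7) ≥ 569.

Largest n = 568; hence R_6(7) > 568.


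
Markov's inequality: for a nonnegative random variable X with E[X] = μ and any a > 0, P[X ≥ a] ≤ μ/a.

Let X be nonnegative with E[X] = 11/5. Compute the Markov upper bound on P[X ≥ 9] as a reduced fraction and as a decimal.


μ = E[X] = 11/5, a = 9.
Markov: P[X ≥ 9] ≤ μ/a = (11/5)/9 = 11/45.
Numerically: ≈ 0.24444.
(Since a = 9 > μ = 2.20000, the bound 11/45 is < 1 and informative.)

P[X ≥ 9] ≤ 11/45 ≈ 0.24444.


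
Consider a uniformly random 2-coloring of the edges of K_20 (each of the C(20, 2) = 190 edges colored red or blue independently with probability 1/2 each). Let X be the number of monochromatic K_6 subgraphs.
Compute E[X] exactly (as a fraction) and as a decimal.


Let X = Σ_S X_S over the C(20, 6) = 38760 subsets S of size 6, where X_S = 1 if the K_6 on S is monochromatic.
For a fixed S, the K_6 on S has C(6, 2) = 15 edges. P[all 15 edges red] = (1/2)^15, and likewise for blue, so P[monochromatic] = 2·(1/2)^15 = 2^{1 − 15} = 1/16384.
Summing: E[X] = C(20, 6) · 2^{1 − 15} = 38760 · 1/16384 = 4845/2048.
Numerically: E[X] ≈ 2.365723.

E[X] = C(20,6)·2^(1−C(6,2)) = 4845/2048 ≈ 2.365723.


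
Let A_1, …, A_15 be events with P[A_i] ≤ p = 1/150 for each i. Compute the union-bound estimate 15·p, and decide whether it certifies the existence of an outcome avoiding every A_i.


Union bound: P[∪_{i=1}^{15} A_i] ≤ Σ_i P[A_i] ≤ 15·p = 15·(1/150) = 1/10.
Numerically: 1/10 ≈ 0.10000.
Is 1/10 < 1? YES.
Since P[∪ A_i] ≤ 1/10 < 1, the complement has P[∩ A_i^c] ≥ 1 − 1/10 = 9/10 > 0, so some outcome avoids every A_i.

15·p = 1/10 ≈ 0.10000; existence CERTIFIED by the union bound.


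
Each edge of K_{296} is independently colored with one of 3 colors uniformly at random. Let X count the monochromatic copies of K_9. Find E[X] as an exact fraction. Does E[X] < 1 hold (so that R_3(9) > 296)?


E[X] = C(296, 9) · 3^{1 − 36} = 42513789098994080 · 3^{−35} = 42513789098994080/50031545098999707.
As a reduced fraction: E[X] = 42513789098994080/50031545098999707 ≈ 0.84974.
Is E[X] < 1? YES.
Since E[X] < 1, there exists a 3-coloring of K_{296} with no monochromatic K_9; hence R_3(9) > 296.

E[X] = 42513789098994080/50031545098999707 ≈ 0.84974; E[X] < 1, so R_3(9) > 296.


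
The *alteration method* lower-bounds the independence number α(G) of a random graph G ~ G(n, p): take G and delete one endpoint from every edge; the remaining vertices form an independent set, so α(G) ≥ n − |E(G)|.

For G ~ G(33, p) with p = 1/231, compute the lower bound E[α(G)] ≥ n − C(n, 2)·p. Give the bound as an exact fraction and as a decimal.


E[|E(G)|] = C(33, 2)·p = 528 · (1/231) = 16/7.
E[α(G)] ≥ n − E[|E(G)|] = 33 − 16/7 = 215/7.
Numerically: ≈ 30.7143.
(This is only a lower bound; the true E[α(G)] may be larger.)

E[α(G)] ≥ 215/7 ≈ 30.7143.


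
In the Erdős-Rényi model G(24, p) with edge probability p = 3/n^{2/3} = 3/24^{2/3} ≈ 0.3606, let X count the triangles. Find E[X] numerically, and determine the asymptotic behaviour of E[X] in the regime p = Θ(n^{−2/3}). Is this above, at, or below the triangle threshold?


Number of potential triangles: C(24, 3) = 2024.
Each occurs with probability p³ ≈ (0.3606)³ ≈ 4.687500e-02.
By linearity: E[X] = C(24, 3)·p³ ≈ 2024 · 4.687500e-02 ≈ 94.8750.
Since α = 2/3 < 1, p = c/n^{2/3} ≫ 1/n is above the triangle threshold p ~ 1/n. Asymptotically E[X] ~ (c³/6)·n^{3(1−α)} = (3³/6)·n^{1} → ∞; triangles are abundant w.h.p.

E[X] ≈ 94.8750; in regime p = Θ(1/n^{2/3}) E[X] diverges (above the triangle threshold p ~ 1/n).


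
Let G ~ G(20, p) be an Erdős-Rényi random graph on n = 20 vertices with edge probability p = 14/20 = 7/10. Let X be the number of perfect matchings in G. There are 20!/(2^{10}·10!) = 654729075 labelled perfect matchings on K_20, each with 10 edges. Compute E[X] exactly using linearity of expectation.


K_20 has 20!/(2^{10}·10!) = 654729075 labelled perfect matchings.
For each such perfect matching H, let X_H = 1 if all 10 edges of H are present in G. Then P[X_H = 1] = p^{10} = (7/10)^{10} = 282475249/10000000000.
By linearity: E[X] = Σ_H E[X_H] = 654729075 · p^{10} = 654729075 · 282475249/10000000000 = 7397790339526587/400000000.
Numerically: E[X] ≈ 1.84945e+07.

E[X] = 654729075 · (7/10)^{10} = 7397790339526587/400000000 ≈ 1.84945e+07.


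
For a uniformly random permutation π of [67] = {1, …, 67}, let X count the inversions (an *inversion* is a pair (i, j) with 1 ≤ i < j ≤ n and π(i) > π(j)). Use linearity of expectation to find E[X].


Write X = Σ X_I over the C(67, 2) = 2211 pairs i < j, with X_I the indicator of one inversion.
There are 2211 indicators.
For each fixed pair i < j, the values π(i) and π(j) are two distinct elements of {1, …, 67} in uniformly random order; by symmetry P[π(i) > π(j)] = 1/2.
By linearity: E[X] = 2211 · (1/2) = C(67, 2) · (1/2) = 2211/2 = 2211/2 ≈ 1105.500.

E[X] = 2211/2 = 1105.500.


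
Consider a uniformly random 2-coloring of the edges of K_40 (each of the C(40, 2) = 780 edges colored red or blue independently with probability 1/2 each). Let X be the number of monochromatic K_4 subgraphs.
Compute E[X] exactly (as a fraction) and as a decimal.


Let X = Σ_S X_S over the C(40, 4) = 91390 subsets S of size 4, where X_S = 1 if the K_4 on S is monochromatic.
For a fixed S, the K_4 on S has C(4, 2) = 6 edges. P[all 6 edges red] = (1/2)^6, and likewise for blue, so P[monochromatic] = 2·(1/2)^6 = 2^{1 − 6} = 1/32.
Summing: E[X] = C(40, 4) · 2^{1 − 6} = 91390 · 1/32 = 45695/16.
Numerically: E[X] ≈ 2855.9375.

E[X] = C(40,4)·2^(1−C(4,2)) = 45695/16 ≈ 2855.9375.


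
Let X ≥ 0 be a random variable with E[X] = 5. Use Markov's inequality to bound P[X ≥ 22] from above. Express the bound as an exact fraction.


μ = E[X] = 5, a = 22.
Markov: P[X ≥ 22] ≤ μ/a = (5)/22 = 5/22.
Numerically: ≈ 0.227.
(Since a = 22 > μ = 5.000, the bound 5/22 is < 1 and informative.)

P[X ≥ 22] ≤ 5/22 ≈ 0.227.


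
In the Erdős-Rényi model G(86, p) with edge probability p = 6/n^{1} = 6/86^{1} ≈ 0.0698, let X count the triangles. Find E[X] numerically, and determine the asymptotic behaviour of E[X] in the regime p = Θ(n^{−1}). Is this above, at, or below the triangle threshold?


Number of potential triangles: C(86, 3) = 102340.
Each occurs with probability p³ ≈ (0.0698)³ ≈ 3.39593e-04.
By linearity: E[X] = C(86, 3)·p³ ≈ 102340 · 3.39593e-04 ≈ 34.754.
Here α = 1, so p = 6/n is exactly at the triangle threshold p ~ 1/n. Asymptotically E[X] → c³/6 = 6³/6 = 36 ≈ 36.000, a bounded constant. In this regime the triangle count is asymptotically Poisson(c³/6).

E[X] ≈ 34.754; in regime p = Θ(1/n^{1}) E[X] stays bounded (at the triangle threshold p ~ 1/n).


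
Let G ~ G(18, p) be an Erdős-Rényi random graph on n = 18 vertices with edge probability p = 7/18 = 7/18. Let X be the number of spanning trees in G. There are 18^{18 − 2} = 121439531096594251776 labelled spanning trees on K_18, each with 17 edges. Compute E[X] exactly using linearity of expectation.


K_18 has 18^{18 − 2} = 121439531096594251776 labelled spanning trees.
For each such spanning tree H, let X_H = 1 if all 17 edges of H are present in G. Then P[X_H = 1] = p^{17} = (7/18)^{17} = 232630513987207/2185911559738696531968.
By linearity: E[X] = Σ_H E[X_H] = 121439531096594251776 · p^{17} = 121439531096594251776 · 232630513987207/2185911559738696531968 = 232630513987207/18.
Numerically: E[X] ≈ 1.292e+13.

E[X] = 121439531096594251776 · (7/18)^{17} = 232630513987207/18 ≈ 1.292e+13.


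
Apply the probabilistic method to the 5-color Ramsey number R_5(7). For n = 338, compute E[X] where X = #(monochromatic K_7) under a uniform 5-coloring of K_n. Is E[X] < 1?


E[X] = C(338, 7) · 5^{1 − 21} = 93935323022736 · 5^{−20} = 93935323022736/95367431640625.
As a reduced fraction: E[X] = 93935323022736/95367431640625 ≈ 0.984983.
Is E[X] < 1? YES.
Since E[X] < 1, there exists a 5-coloring of K_{338} with no monochromatic K_7; hence R_5(7) > 338.

E[X] = 93935323022736/95367431640625 ≈ 0.984983; E[X] < 1, so R_5(7) > 338.


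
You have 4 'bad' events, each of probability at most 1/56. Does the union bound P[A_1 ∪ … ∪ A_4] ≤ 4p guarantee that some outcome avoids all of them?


Union bound: P[∪_{i=1}^{4} A_i] ≤ Σ_i P[A_i] ≤ 4·p = 4·(1/56) = 1/14.
Numerically: 1/14 ≈ 0.0714.
Is 1/14 < 1? YES.
Since P[∪ A_i] ≤ 1/14 < 1, the complement has P[∩ A_i^c] ≥ 1 − 1/14 = 13/14 > 0, so some outcome avoids every A_i.

4·p = 1/14 ≈ 0.0714; existence CERTIFIED by the union bound.


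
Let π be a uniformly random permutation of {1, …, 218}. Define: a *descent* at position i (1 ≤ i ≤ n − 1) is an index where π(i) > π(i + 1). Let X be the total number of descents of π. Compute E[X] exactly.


Write X = Σ X_I over i = 1, …, 217, with X_I the indicator of one descent.
There are 217 indicators.
For each fixed i, the pair (π(i), π(i+1)) is a uniformly random ordered pair of distinct values from {1, …, 218}; by symmetry P[π(i) > π(i+1)] = 1/2.
By linearity: E[X] = 217 · (1/2) = (218 − 1) · (1/2) = 217/2 ≈ 108.500000.

E[X] = 217/2 = 108.500000.


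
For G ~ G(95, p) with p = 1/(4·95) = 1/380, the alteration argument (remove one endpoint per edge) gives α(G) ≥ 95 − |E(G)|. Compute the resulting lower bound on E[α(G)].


E[|E(G)|] = C(95, 2)·p = 4465 · (1/380) = 47/4.
E[α(G)] ≥ n − E[|E(G)|] = 95 − 47/4 = 333/4.
Numerically: ≈ 83.250.
(This is only a lower bound; the true E[α(G)] may be larger.)

E[α(G)] ≥ 333/4 ≈ 83.250.


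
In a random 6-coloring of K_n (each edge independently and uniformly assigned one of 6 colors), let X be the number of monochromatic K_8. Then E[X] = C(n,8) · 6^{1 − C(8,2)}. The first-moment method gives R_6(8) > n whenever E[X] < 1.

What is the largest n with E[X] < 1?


We need C(n, 8) · 6^{1 − 28} < 1, i.e. C(n, 8) < 6^{28 − 1} = 1023490369077469249536.
Check values of n near the boundary:
  n = 1594: C(1594, 8) = 1015652773590544255167; 1015652773590544255167 < 1023490369077469249536? YES
  n = 1595: C(1595, 8) = 1020772636343363633895; 1020772636343363633895 < 1023490369077469249536? YES
  n = 1596: C(1596, 8) = 1025915067760710553965; 1025915067760710553965 < 1023490369077469249536? NO
  n = 1597: C(1597, 8) = 1031080153060953275445; 1031080153060953275445 < 1023490369077469249536? NO
  n = 1598: C(1598, 8) = 1036267977730442348529; 1036267977730442348529 < 1023490369077469249536? NO
The largest n with C(n, 8) < 1023490369077469249536 is n = 1595 (where E[X] = 113419181815929292655/113721152119718805504 ≈ 0.9973446). Hence R_6(8) > 1595, i.e. R_6(8) ≥ 1596.

Largest n = 1595; hence R_6(8) > 1595.


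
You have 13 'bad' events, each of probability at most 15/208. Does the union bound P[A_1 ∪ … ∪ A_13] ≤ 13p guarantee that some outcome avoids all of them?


Union bound: P[∪_{i=1}^{13} A_i] ≤ Σ_i P[A_i] ≤ 13·p = 13·(15/208) = 15/16.
Numerically: 15/16 ≈ 0.937500.
Is 15/16 < 1? YES.
Since P[∪ A_i] ≤ 15/16 < 1, the complement has P[∩ A_i^c] ≥ 1 − 15/16 = 1/16 > 0, so some outcome avoids every A_i.

13·p = 15/16 ≈ 0.937500; existence CERTIFIED by the union bound.


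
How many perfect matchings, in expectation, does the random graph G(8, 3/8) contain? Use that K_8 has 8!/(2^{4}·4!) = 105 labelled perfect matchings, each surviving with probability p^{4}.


K_8 has 8!/(2^{4}·4!) = 105 labelled perfect matchings.
For each such perfect matching H, let X_H = 1 if all 4 edges of H are present in G. Then P[X_H = 1] = p^{4} = (3/8)^{4} = 81/4096.
Summing the indicators: E[X] = Σ_H E[X_H] = 105 · p^{4} = 105 · 81/4096 = 8505/4096.
Numerically: E[X] ≈ 2.07642.

E[X] = 105 · (3/8)^{4} = 8505/4096 ≈ 2.07642.


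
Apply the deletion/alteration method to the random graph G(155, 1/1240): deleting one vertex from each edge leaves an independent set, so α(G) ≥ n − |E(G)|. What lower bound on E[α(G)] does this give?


E[|E(G)|] = C(155, 2)·p = 11935 · (1/1240) = 77/8.
E[α(G)] ≥ n − E[|E(G)|] = 155 − 77/8 = 1163/8.
Numerically: ≈ 145.375.
(This is only a lower bound; the true E[α(G)] may be larger.)

E[α(G)] ≥ 1163/8 ≈ 145.375.


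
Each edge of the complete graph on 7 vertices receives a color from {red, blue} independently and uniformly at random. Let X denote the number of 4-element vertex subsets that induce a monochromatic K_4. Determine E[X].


Let X = Σ_S X_S over the C(7, 4) = 35 subsets S of size 4, where X_S = 1 if the K_4 on S is monochromatic.
For a fixed S, the K_4 on S has C(4, 2) = 6 edges. P[all 6 edges red] = (1/2)^6, and likewise for blue, so P[monochromatic] = 2·(1/2)^6 = 2^{1 − 6} = 1/32.
Summing: E[X] = C(7, 4) · 2^{1 − 6} = 35 · 1/32 = 35/32.
Numerically: E[X] ≈ 1.0938.

E[X] = C(7,4)·2^(1−C(4,2)) = 35/32 ≈ 1.0938.


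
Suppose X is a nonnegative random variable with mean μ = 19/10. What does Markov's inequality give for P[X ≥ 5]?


μ = E[X] = 19/10, a = 5.
Markov: P[X ≥ 5] ≤ μ/a = (19/10)/5 = 19/50.
Numerically: ≈ 0.3800.
(Since a = 5 > μ = 1.9000, the bound 19/50 is < 1 and informative.)

P[X ≥ 5] ≤ 19/50 ≈ 0.3800.


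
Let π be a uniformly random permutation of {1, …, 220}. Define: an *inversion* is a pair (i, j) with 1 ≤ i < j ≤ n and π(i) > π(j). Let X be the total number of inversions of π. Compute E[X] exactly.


Write X = Σ X_I over the C(220, 2) = 24090 pairs i < j, with X_I the indicator of one inversion.
There are 24090 indicators.
For each fixed pair i < j, the values π(i) and π(j) are two distinct elements of {1, …, 220} in uniformly random order; by symmetry P[π(i) > π(j)] = 1/2.
By linearity: E[X] = 24090 · (1/2) = C(220, 2) · (1/2) = 24090/2 = 12045 ≈ 12045.000000.

E[X] = 12045 = 12045.000000.


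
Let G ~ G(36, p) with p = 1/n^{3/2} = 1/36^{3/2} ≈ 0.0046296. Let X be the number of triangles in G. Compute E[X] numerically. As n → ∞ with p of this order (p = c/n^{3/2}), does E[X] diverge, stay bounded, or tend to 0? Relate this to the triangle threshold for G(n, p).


Number of potential triangles: C(36, 3) = 7140.
Each occurs with probability p³ ≈ (0.0046296)³ ≈ 9.9229030e-08.
By linearity: E[X] = C(36, 3)·p³ ≈ 7140 · 9.9229030e-08 ≈ 0.00071.
Since α = 3/2 > 1, p = c/n^{3/2} = o(1/n) is below the triangle threshold p ~ 1/n. Asymptotically E[X] ~ (c³/6)·n^{3(1−α)} = (1³/6)·n^{-1.5} → 0, so by Markov's inequality G has no triangles w.h.p.

E[X] ≈ 0.00071; in regime p = Θ(1/n^{3/2}) E[X] tends to 0 (below the triangle threshold p ~ 1/n).


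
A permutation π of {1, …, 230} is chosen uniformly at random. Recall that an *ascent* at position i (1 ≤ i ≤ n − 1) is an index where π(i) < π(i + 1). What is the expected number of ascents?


Write X = Σ X_I over i = 1, …, 229, with X_I the indicator of one ascent.
There are 229 indicators.
For each fixed i, the pair (π(i), π(i+1)) is a uniformly random ordered pair of distinct values from {1, …, 230}; by symmetry P[π(i) < π(i+1)] = 1/2.
By linearity: E[X] = 229 · (1/2) = (230 − 1) · (1/2) = 229/2 ≈ 114.50000.

E[X] = 229/2 = 114.50000.


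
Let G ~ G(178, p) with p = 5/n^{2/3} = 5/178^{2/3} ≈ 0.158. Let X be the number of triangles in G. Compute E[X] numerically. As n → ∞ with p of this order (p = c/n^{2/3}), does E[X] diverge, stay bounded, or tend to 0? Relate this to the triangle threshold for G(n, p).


Number of potential triangles: C(178, 3) = 924176.
Each occurs with probability p³ ≈ (0.158)³ ≈ 3.945209e-03.
By linearity: E[X] = C(178, 3)·p³ ≈ 924176 · 3.945209e-03 ≈ 3646.0674.
Since α = 2/3 < 1, p = c/n^{2/3} ≫ 1/n is above the triangle threshold p ~ 1/n. Asymptotically E[X] ~ (c³/6)·n^{3(1−α)} = (5³/6)·n^{1} → ∞; triangles are abundant w.h.p.

E[X] ≈ 3646.0674; in regime p = Θ(1/n^{2/3}) E[X] diverges (above the triangle threshold p ~ 1/n).


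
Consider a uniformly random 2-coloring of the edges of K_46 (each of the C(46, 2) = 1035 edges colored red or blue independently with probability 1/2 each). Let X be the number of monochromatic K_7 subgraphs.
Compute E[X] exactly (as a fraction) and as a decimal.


Let X = Σ_S X_S over the C(46, 7) = 53524680 subsets S of size 7, where X_S = 1 if the K_7 on S is monochromatic.
For a fixed S, the K_7 on S has C(7, 2) = 21 edges. P[all 21 edges red] = (1/2)^21, and likewise for blue, so P[monochromatic] = 2·(1/2)^21 = 2^{1 − 21} = 1/1048576.
Summing: E[X] = C(46, 7) · 2^{1 − 21} = 53524680 · 1/1048576 = 6690585/131072.
Numerically: E[X] ≈ 51.04511.

E[X] = C(46,7)·2^(1−C(7,2)) = 6690585/131072 ≈ 51.04511.


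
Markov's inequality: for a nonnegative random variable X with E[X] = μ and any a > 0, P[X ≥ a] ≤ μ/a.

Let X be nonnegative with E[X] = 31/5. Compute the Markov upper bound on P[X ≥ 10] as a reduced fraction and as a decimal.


μ = E[X] = 31/5, a = 10.
Markov: P[X ≥ 10] ≤ μ/a = (31/5)/10 = 31/50.
Numerically: ≈ 0.620000.
(Since a = 10 > μ = 6.200000, the bound 31/50 is < 1 and informative.)

P[X ≥ 10] ≤ 31/50 ≈ 0.620000.


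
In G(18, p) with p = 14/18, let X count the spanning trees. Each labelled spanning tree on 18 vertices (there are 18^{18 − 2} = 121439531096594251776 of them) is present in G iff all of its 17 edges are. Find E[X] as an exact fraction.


K_18 has 18^{18 − 2} = 121439531096594251776 labelled spanning trees.
For each such spanning tree H, let X_H = 1 if all 17 edges of H are present in G. Then P[X_H = 1] = p^{17} = (7/9)^{17} = 232630513987207/16677181699666569.
Summing the indicators: E[X] = Σ_H E[X_H] = 121439531096594251776 · p^{17} = 121439531096594251776 · 232630513987207/16677181699666569 = 15245673364665597952/9.
Numerically: E[X] ≈ 1.69396e+18.

E[X] = 121439531096594251776 · (7/9)^{17} = 15245673364665597952/9 ≈ 1.69396e+18.


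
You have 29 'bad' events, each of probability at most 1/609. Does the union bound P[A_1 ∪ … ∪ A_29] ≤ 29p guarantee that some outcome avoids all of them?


Union bound: P[∪_{i=1}^{29} A_i] ≤ Σ_i P[A_i] ≤ 29·p = 29·(1/609) = 1/21.
Numerically: 1/21 ≈ 0.047619.
Is 1/21 < 1? YES.
Since P[∪ A_i] ≤ 1/21 < 1, the complement has P[∩ A_i^c] ≥ 1 − 1/21 = 20/21 > 0, so some outcome avoids every A_i.

29·p = 1/21 ≈ 0.047619; existence CERTIFIED by the union bound.


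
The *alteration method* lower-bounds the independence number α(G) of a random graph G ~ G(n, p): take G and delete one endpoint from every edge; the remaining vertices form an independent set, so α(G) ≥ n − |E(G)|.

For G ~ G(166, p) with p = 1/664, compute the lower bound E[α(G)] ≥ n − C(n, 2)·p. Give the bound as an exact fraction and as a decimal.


E[|E(G)|] = C(166, 2)·p = 13695 · (1/664) = 165/8.
E[α(G)] ≥ n − E[|E(G)|] = 166 − 165/8 = 1163/8.
Numerically: ≈ 145.3750.
(This is only a lower bound; the true E[α(G)] may be larger.)

E[α(G)] ≥ 1163/8 ≈ 145.3750.
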